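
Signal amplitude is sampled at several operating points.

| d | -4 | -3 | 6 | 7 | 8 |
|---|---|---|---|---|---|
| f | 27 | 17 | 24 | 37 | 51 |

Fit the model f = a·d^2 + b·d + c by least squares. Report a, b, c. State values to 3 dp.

a = 1.136, b = -2.558, c = -1.182

Sums needed: Σd^2·d^2 = 8130, Σd^2·d = 980, Σd^2 = 174, Σd·d = 174, Σd = 14, Σ1 = 5.
And Σd^2·f = 6526, Σd·f = 652, Σf = 156.
Solving the 3×3 system (Gaussian elimination) gives a = 52315/46039, b = -16822/6577, c = -54434/46039.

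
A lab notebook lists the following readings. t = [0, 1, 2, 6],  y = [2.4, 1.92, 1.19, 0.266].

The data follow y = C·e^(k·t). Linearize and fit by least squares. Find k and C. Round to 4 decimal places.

Linearized form: ln y = k·t + ln C. From the 4 transformed points,
Σt = 9.0000, Σ(t)² = 41.0000, Σln y = 0.3775, Σt·ln y = -6.9453.
Normal system: [[41.0000, 9.0000]; [9.0000, 4]]·[k, ln C]ᵀ = [-6.9453, 0.3775]ᵀ.
Δ = 41.0000·4 − (9.0000)² = 83.0000; k = (-6.9453·4 − 9.0000·0.3775)/83.0000 = -0.37565, ln C = (41.0000·0.3775 − 9.0000·-6.9453)/83.0000 = 0.93958, so C = exp(0.93958) = 2.55890.

k = -0.3756, C = 2.5589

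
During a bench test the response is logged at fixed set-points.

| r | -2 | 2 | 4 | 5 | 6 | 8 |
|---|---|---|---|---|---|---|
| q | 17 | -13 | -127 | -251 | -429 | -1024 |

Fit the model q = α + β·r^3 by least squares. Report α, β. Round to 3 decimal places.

α = 1.545, β = -2.002

Setting ∂/∂α … = 0 gives: 6·α + 917·β = -1827;  917·α + 328649·β = -656695.
Δ = 6·328649 − 917² = 1131005.
α = ((-1827)·328649 − 917·(-656695))/1131005 = 1747592/1131005; β = (6·(-656695) − 917·(-1827))/1131005 = -2264811/1131005.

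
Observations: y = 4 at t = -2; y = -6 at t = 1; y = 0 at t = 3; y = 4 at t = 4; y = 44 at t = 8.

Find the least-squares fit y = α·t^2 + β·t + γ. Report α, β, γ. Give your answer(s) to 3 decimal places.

Setting ∂/∂α … = 0 gives: 4450·α + 596·β + 94·γ = 2890;  596·α + 94·β + 14·γ = 354;  94·α + 14·β + 5·γ = 46.
(Σt^2·t^2 = 4450, Σt^2·t = 596, Σt^2 = 94, Σt·t = 94, Σt = 14, Σ1 = 5, Σt^2·y = 2890, Σt·y = 354, Σy = 46.)
Inverting the 3×3 Gram matrix, [α, β, γ]ᵀ = [45043/45327, -87275/45327, -61810/15109]ᵀ.

α = 0.994, β = -1.925, γ = -4.091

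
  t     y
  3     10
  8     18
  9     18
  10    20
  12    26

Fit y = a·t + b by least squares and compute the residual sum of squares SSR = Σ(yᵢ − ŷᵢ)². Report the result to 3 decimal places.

Entries of MᵀM: Σt·t = 398, Σt = 42, Σ1 = 5.
Moment sums: Σt·y = 848, Σy = 92.
So MᵀM·[a, b]ᵀ = Mᵀy: [[398, 42]; [42, 5]]·[a, b]ᵀ = [848, 92]ᵀ.
det = 398·5 − 42² = 226.
a = (848·5 − 42·92)/226 = 188/113; b = (398·92 − 42·848)/226 = 500/113.
Residuals: 66/113, 30/113, -158/113, -120/113, 182/113; SSR = 688/113.

SSR = 6.088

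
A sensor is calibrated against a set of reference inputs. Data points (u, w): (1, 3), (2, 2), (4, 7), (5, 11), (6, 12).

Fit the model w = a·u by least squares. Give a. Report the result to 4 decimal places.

MᵀM·[a]ᵀ = Mᵀw reads: 82·a = 162.
(Σu·u = 82, Σu·w = 162.)
Hence a = 162 / 82 ≈ 1.97561.

a = 1.9756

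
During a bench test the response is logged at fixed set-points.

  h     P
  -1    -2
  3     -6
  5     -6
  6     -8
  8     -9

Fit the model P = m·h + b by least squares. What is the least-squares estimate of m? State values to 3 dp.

Setting ∂/∂m … = 0 gives: 135·m + 21·b = -166;  21·m + 5·b = -31.
Determinant 135·5 − 21² = 234.
m = ((-166)·5 − 21·(-31))/234 = -179/234; b = (135·(-31) − 21·(-166))/234 = -233/78.

m = -0.765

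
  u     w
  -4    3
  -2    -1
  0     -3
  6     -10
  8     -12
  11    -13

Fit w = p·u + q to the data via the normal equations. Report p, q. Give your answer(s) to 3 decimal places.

p = -1.078, q = -2.585

With design matrix M, MᵀM = [[241, 19]; [19, 6]] and Mᵀw = [-309, -36]ᵀ.
Δ = 241·6 − 19² = 1085.
p = ((-309)·6 − 19·(-36))/1085 = -234/217; q = (241·(-36) − 19·(-309))/1085 = -561/217.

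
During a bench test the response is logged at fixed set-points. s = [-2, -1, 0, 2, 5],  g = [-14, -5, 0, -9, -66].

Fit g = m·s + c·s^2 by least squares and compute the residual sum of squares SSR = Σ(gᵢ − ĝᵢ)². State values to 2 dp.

SSR = 0.66

From the data, Σs·s = 34, Σs·s^2 = 124, Σs^2·s^2 = 658.
Right-hand side: Σs·g = -315, Σs^2·g = -1747.
MᵀM·[m, c]ᵀ = Mᵀg becomes [[34, 124]; [124, 658]]·[m, c]ᵀ = [-315, -1747]ᵀ.
Eliminating c: 658·(row 1) − 124·(row 2) gives 6996·m = 658·(-315) − 124·(-1747) = 9358, so m = 4679/3498.
Then c = ((-1747) − 124·(4679/3498))/658 = -10169/3498.
Residuals: 177/583, -1321/1749, 0, -82/1749, -19/1749; SSR = 1163/1749.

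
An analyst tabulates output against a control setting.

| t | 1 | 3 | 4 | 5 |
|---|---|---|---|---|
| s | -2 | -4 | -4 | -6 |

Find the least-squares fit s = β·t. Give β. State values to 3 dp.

Forming AᵀA = [[51]] and Aᵀs = [-60]ᵀ gives AᵀA·[β]ᵀ = Aᵀs.
β = (-60)/51 = -1.17647.

β = -1.176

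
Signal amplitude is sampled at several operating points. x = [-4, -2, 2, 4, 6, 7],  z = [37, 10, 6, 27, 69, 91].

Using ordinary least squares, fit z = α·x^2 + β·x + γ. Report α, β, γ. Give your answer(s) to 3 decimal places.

α = 2.045, β = -1.098, γ = -0.226

Compute the Gram sums: Σx^2·x^2 = 4241, Σx^2·x = 559, Σx^2 = 125, Σx·x = 125, Σx = 13, Σ1 = 6.
For Aᵀz: Σx^2·z = 8031, Σx·z = 1003, Σz = 240.
So AᵀA·[α, β, γ]ᵀ = Aᵀz: [[4241, 559, 125]; [559, 125, 13]; [125, 13, 6]]·[α, β, γ]ᵀ = [8031, 1003, 240]ᵀ.
Inverting the 3×3 Gram matrix, [α, β, γ]ᵀ = [2362/1155, -1268/1155, -87/385]ᵀ.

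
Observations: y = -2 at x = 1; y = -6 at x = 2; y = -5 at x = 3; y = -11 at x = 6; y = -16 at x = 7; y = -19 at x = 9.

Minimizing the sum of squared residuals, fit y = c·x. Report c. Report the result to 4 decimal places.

AᵀA·[c]ᵀ = Aᵀy reads: 180·c = -378.
c = (-378)/180 = -2.1.

c = -2.1000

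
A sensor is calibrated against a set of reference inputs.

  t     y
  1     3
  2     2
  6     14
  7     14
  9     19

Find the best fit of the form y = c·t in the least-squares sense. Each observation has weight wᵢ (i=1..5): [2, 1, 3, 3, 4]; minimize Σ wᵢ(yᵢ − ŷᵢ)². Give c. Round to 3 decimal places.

The normal equations are: 585·c = 1240.
(Σwᵢ·t·t = 585, Σwᵢ·t·y = 1240.)
Hence c = 1240 / 585 ≈ 2.11966.

c = 2.120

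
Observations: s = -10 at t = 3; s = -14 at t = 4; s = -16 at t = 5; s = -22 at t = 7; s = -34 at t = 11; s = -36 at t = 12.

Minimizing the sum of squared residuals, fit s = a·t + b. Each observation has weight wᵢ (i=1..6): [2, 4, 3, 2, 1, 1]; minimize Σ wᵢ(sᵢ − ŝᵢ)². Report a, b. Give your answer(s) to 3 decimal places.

a = -2.868, b = -1.984

With design matrix M, MᵀWM = [[520, 74]; [74, 13]] and MᵀWs = [-1638, -238]ᵀ.
Δ = 520·13 − 74² = 1284.
a = ((-1638)·13 − 74·(-238))/1284 = -1841/642; b = (520·(-238) − 74·(-1638))/1284 = -637/321.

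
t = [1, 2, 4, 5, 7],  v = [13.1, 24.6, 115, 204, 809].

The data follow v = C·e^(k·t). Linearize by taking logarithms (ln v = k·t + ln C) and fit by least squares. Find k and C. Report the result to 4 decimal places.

k = 0.6925, C = 6.5230

Taking logs, ln v = k·t + ln C, so regress ln v on t.
Sums: Σt = 19.0000, Σ(t)² = 95.0000, Σln v = 22.5342, Σt·ln v = 101.4190.
Normal system: [[95.0000, 19.0000]; [19.0000, 5]]·[k, ln C]ᵀ = [101.4190, 22.5342]ᵀ.
Slope k = (n·Σt·ln v − Σt·Σln v)/(n·Σ(t)² − (Σt)²) = (5·101.4190 − 19.0000·22.5342)/114.0000 = 0.69250; ln C = (Σln v − k·Σt)/n = 1.87534, so C = exp(1.87534) = 6.52302.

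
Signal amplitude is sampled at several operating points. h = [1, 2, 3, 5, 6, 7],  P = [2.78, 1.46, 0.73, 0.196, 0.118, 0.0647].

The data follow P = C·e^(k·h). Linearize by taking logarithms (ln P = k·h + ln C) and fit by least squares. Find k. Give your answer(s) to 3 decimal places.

k = -0.630

Linearized form: ln P = k·h + ln C. From the 6 transformed points,
Sums: Σh = 24.0000, Σ(h)² = 124.0000, Σln P = -5.4185, Σh·ln P = -39.3014.
Normal system: [[124.0000, 24.0000]; [24.0000, 6]]·[k, ln C]ᵀ = [-39.3014, -5.4185]ᵀ.
Δ = 124.0000·6 − (24.0000)² = 168.0000; k = (-39.3014·6 − 24.0000·-5.4185)/168.0000 = -0.62955, ln C = (124.0000·-5.4185 − 24.0000·-39.3014)/168.0000 = 1.61509.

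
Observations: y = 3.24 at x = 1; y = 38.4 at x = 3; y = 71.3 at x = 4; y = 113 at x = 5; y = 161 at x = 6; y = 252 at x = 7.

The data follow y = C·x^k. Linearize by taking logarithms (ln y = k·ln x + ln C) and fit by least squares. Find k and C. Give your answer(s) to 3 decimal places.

k = 2.210, C = 3.277

Linearized form: ln y = k·ln x + ln C. From the 6 transformed points,
Σln x = 7.8320, Σ(ln x)² = 12.7160, Σln y = 24.4287, Σln x·ln y = 37.3958.
Equations: 12.7160·k + 7.8320·ln C = 37.3958;  7.8320·k + 6·ln C = 24.4287.
Slope k = (n·Σln x·ln y − Σln x·Σln y)/(n·Σ(ln x)² − (Σln x)²) = (6·37.3958 − 7.8320·24.4287)/14.9557 = 2.20978; ln C = (Σln y − k·Σln x)/n = 1.18695, so C = exp(1.18695) = 3.27709.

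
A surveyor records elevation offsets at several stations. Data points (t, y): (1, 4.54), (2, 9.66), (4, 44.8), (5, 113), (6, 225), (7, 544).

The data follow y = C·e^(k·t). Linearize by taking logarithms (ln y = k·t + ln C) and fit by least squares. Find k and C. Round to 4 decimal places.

k = 0.7967, C = 1.9834

With ln yᵢ as the transformed response and tᵢ as the regressor:
Sums: Σt = 25.0000, Σ(t)² = 131.0000, Σln y = 24.0256, Σt·ln y = 121.4839.
Normal system: [[131.0000, 25.0000]; [25.0000, 6]]·[k, ln C]ᵀ = [121.4839, 24.0256]ᵀ.
Solving (det = 161.0000): k = 0.79667, ln C = 0.68479, so C = exp(0.68479) = 1.98335.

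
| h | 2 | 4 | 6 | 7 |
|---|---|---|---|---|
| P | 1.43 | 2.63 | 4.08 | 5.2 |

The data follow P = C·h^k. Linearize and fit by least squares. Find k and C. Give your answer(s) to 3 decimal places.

k = 1.008, C = 0.690

Let Y = ln P. Fitting Y = k·ln h + ln C by least squares:
Σln h = 5.8171, Σ(ln h)² = 9.3992, Σln P = 4.3794, Σln h·ln P = 7.3160.
Normal system: [[9.3992, 5.8171]; [5.8171, 4]]·[k, ln C]ᵀ = [7.3160, 4.3794]ᵀ.
Slope k = (n·Σln h·ln P − Σln h·Σln P)/(n·Σ(ln h)² − (Σln h)²) = (4·7.3160 − 5.8171·4.3794)/3.7582 = 1.00804; ln C = (Σln P − k·Σln h)/n = -0.37111, so C = exp(-0.37111) = 0.68997.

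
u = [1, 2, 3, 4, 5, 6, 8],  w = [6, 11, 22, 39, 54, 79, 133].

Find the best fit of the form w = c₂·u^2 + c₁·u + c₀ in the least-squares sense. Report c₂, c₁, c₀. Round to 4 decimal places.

c₂ = 1.9026, c₁ = 1.1883, c₀ = 2.0909

Setting ∂/∂c₂ … = 0 gives: 6371·c₂ + 953·c₁ + 155·c₀ = 13578;  953·c₂ + 155·c₁ + 29·c₀ = 2058;  155·c₂ + 29·c₁ + 7·c₀ = 344.
(Σu^2·u^2 = 6371, Σu^2·u = 953, Σu^2 = 155, Σu·u = 155, Σu = 29, Σ1 = 7, Σu^2·w = 13578, Σu·w = 2058, Σw = 344.)
Inverting the 3×3 Gram matrix, [c₂, c₁, c₀]ᵀ = [293/154, 183/154, 23/11]ᵀ.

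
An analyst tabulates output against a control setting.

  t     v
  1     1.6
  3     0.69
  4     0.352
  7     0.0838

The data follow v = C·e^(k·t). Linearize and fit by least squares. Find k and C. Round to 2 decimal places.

k = -0.50, C = 2.75

Let Y = ln v. Fitting Y = k·t + ln C by least squares:
Sums: Σt = 15.0000, Σ(t)² = 75.0000, Σln v = -3.4245, Σt·ln v = -22.1749.
Normal system: [[75.0000, 15.0000]; [15.0000, 4]]·[k, ln C]ᵀ = [-22.1749, -3.4245]ᵀ.
Slope k = (n·Σt·ln v − Σt·Σln v)/(n·Σ(t)² − (Σt)²) = (4·-22.1749 − 15.0000·-3.4245)/75.0000 = -0.49776; ln C = (Σln v − k·Σt)/n = 1.01048, so C = exp(1.01048) = 2.74692.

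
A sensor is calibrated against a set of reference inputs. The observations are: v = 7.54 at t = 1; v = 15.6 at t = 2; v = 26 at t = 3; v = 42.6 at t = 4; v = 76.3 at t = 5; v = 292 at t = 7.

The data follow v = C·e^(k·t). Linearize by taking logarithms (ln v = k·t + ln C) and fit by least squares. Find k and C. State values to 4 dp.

Taking logs, ln v = k·t + ln C, so regress ln v on t.
Sums: Σt = 22.0000, Σ(t)² = 104.0000, Σln v = 21.7889, Σt·ln v = 93.7071.
Normal system: [[104.0000, 22.0000]; [22.0000, 6]]·[k, ln C]ᵀ = [93.7071, 21.7889]ᵀ.
Solving (det = 140.0000): k = 0.59205, ln C = 1.46061, so C = exp(1.46061) = 4.30861.

k = 0.5921, C = 4.3086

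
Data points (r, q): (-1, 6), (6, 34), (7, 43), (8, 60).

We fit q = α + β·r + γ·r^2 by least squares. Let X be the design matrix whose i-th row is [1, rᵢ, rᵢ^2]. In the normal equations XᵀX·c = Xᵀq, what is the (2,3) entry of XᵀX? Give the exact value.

1070

Row 2 ↔ basis r, column 3 ↔ basis r^2, so (XᵀX)_{2,3} = Σᵢ (r)·(r^2) = (-1)·(1) + (6)·(36) + (7)·(49) + (8)·(64) = 1070.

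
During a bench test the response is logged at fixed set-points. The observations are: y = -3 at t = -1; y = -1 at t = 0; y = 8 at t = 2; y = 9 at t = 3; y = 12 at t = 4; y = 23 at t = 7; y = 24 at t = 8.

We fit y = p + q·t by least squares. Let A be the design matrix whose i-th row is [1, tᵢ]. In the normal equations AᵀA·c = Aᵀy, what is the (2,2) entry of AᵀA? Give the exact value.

Row 2 ↔ basis t, column 2 ↔ basis t, so (AᵀA)_{2,2} = Σᵢ (t)·(t) = (-1)·(-1) + (0)·(0) + (2)·(2) + (3)·(3) + (4)·(4) + (7)·(7) + (8)·(8) = 143.

143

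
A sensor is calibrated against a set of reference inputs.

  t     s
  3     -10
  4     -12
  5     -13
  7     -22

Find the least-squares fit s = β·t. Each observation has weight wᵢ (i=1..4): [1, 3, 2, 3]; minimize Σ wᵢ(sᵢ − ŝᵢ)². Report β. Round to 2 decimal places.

With design matrix M, MᵀWM = [[254]] and MᵀWs = [-766]ᵀ.
Hence β = -766 / 254 ≈ -3.01575.

β = -3.02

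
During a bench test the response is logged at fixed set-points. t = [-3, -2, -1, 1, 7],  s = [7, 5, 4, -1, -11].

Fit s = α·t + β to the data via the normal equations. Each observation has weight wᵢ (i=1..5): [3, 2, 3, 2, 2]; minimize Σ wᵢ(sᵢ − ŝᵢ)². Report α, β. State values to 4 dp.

Sums needed: Σwᵢ·t·t = 138, Σwᵢ·t = 0, Σwᵢ·1 = 12.
Moment sums: Σwᵢ·t·s = -251, Σwᵢ·s = 19.
Normal equations: [[138, 0]; [0, 12]]·[α, β]ᵀ = [-251, 19]ᵀ.
Δ = 138·12 − 0² = 1656.
α = ((-251)·12 − 0·19)/1656 = -251/138; β = (138·19 − 0·(-251))/1656 = 19/12.

α = -1.8188, β = 1.5833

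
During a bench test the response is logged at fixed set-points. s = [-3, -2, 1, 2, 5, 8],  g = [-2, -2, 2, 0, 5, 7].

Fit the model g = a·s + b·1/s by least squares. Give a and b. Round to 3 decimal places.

Sums needed: Σs·s = 107, Σs·1/s = 6, Σ1/s·1/s = 24001/14400.
For Xᵀg: Σs·g = 93, Σ1/s·g = 133/24.
Eliminating b: (24001/14400)·(row 1) − 6·(row 2) gives (2049707/14400)·a = (24001/14400)·93 − 6·(133/24) = 584431/4800, so a = 1753293/2049707.
Then b = ((133/24) − 6·(1753293/2049707))/(24001/14400) = 503400/2049707.

a = 0.855, b = 0.246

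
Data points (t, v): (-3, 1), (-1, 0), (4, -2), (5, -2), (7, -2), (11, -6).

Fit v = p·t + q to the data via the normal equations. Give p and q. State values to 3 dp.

p = -0.443, q = -0.136

Entries of AᵀA: Σt·t = 221, Σt = 23, Σ1 = 6.
And Σt·v = -101, Σv = -11.
AᵀA·[p, q]ᵀ = Aᵀv becomes [[221, 23]; [23, 6]]·[p, q]ᵀ = [-101, -11]ᵀ.
det = 221·6 − 23² = 797.
p = ((-101)·6 − 23·(-11))/797 = -353/797; q = (221·(-11) − 23·(-101))/797 = -108/797.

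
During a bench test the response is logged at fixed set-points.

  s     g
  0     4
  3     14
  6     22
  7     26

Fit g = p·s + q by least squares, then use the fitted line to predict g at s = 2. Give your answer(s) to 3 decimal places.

Forming AᵀA = [[94, 16]; [16, 4]] and Aᵀg = [356, 66]ᵀ gives AᵀA·[p, q]ᵀ = Aᵀg.
Eliminating q: 4·(row 1) − 16·(row 2) gives 120·p = 4·356 − 16·66 = 368, so p = 46/15.
Then q = (66 − 16·(46/15))/4 = 127/30.
At s = 2: ĝ = (46/15)·(2) + (127/30)·(1) = 311/30.

ĝ = 10.367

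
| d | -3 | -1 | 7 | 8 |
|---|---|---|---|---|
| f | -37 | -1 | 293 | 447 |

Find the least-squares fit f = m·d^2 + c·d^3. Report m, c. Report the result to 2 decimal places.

Forming XᵀX = [[6579, 49331]; [49331, 380523]] and Xᵀf = [42631, 330363]ᵀ gives XᵀX·[m, c]ᵀ = Xᵀf.
det = 6579·380523 − 49331² = 69913256.
m = (42631·380523 − 49331·330363)/69913256 = -2680755/2496902; c = (6579·330363 − 49331·42631)/69913256 = 2515297/2496902.

m = -1.07, c = 1.01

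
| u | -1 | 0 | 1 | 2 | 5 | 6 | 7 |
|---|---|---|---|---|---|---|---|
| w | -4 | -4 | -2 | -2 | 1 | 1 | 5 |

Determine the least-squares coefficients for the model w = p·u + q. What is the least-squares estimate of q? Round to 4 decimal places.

q = -3.5437

Forming AᵀA = [[116, 20]; [20, 7]] and Aᵀw = [44, -5]ᵀ gives AᵀA·[p, q]ᵀ = Aᵀw.
Δ = 116·7 − 20² = 412.
p = (44·7 − 20·(-5))/412 = 102/103; q = (116·(-5) − 20·44)/412 = -365/103.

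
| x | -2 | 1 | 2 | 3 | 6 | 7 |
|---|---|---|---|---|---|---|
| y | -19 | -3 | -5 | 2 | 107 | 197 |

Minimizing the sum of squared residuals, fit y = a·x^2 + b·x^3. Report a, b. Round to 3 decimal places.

a = -2.932, b = 0.991

The normal equations are: 3811·a + 24827·b = 13424;  24827·a + 165163·b = 90846.
Δ = 3811·165163 − 24827² = 13056264.
a = (13424·165163 − 24827·90846)/13056264 = -19142765/6528132; b = (3811·90846 − 24827·13424)/13056264 = 174817/176436.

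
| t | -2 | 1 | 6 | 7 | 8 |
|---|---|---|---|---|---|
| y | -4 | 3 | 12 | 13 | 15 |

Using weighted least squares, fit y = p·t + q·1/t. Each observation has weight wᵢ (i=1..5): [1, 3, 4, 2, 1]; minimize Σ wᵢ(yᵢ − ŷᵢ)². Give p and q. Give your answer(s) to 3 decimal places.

From the data, Σwᵢ·t·t = 313, Σwᵢ·t·1/t = 11, Σwᵢ·1/t·1/t = 96457/28224.
And Σwᵢ·t·y = 607, Σwᵢ·1/t·y = 1377/56.
Eliminating q: (96457/28224)·(row 1) − 11·(row 2) gives (26775937/28224)·p = (96457/28224)·607 − 11·(1377/56) = 50915311/28224, so p = 50915311/26775937.
Then q = ((1377/56) − 11·(50915311/26775937))/(96457/28224) = 28772856/26775937.

p = 1.902, q = 1.075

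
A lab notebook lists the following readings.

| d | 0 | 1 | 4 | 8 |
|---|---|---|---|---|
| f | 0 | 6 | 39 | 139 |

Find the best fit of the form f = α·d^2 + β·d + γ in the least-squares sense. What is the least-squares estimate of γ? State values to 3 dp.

γ = 0.792

From the data, Σd^2·d^2 = 4353, Σd^2·d = 577, Σd^2 = 81, Σd·d = 81, Σd = 13, Σ1 = 4.
And Σd^2·f = 9526, Σd·f = 1274, Σf = 184.
XᵀX·[α, β, γ]ᵀ = Xᵀf becomes [[4353, 577, 81]; [577, 81, 13]; [81, 13, 4]]·[α, β, γ]ᵀ = [9526, 1274, 184]ᵀ.
Solving the 3×3 system (Gaussian elimination) gives α = 2531/1336, β = 14069/6680, γ = 1323/1670.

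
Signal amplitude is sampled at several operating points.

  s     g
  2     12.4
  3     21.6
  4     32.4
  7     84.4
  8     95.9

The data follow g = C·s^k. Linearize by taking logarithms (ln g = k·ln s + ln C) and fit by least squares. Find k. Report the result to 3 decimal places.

k = 1.515

With ln gᵢ as the transformed response and ln sᵢ as the regressor:
Over the data: Σln s = 7.2034, Σ(ln s)² = 11.7199, Σln g = 18.0674, Σln s·ln g = 28.0629.
Normal system: [[11.7199, 7.2034]; [7.2034, 5]]·[k, ln C]ᵀ = [28.0629, 18.0674]ᵀ.
Slope k = (n·Σln s·ln g − Σln s·Σln g)/(n·Σ(ln s)² − (Σln s)²) = (5·28.0629 − 7.2034·18.0674)/6.7102 = 1.51525; ln C = (Σln g − k·Σln s)/n = 1.43049.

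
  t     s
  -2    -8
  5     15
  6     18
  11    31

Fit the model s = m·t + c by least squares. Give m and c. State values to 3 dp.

m = 3.023, c = -1.116

Entries of MᵀM: Σt·t = 186, Σt = 20, Σ1 = 4.
Moment sums: Σt·s = 540, Σs = 56.
MᵀM·[m, c]ᵀ = Mᵀs becomes [[186, 20]; [20, 4]]·[m, c]ᵀ = [540, 56]ᵀ.
Determinant 186·4 − 20² = 344.
m = (540·4 − 20·56)/344 = 130/43; c = (186·56 − 20·540)/344 = -48/43.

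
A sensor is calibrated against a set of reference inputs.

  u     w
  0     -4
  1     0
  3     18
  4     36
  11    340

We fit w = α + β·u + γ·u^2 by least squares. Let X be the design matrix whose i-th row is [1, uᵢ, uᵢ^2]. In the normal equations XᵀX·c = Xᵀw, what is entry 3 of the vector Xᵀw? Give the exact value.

41878

Entry 3 ↔ basis u^2, so (Xᵀw)_{3} = Σᵢ (u^2)·wᵢ = (0)·(-4) + (1)·(0) + (9)·(18) + (16)·(36) + (121)·(340) = 41878.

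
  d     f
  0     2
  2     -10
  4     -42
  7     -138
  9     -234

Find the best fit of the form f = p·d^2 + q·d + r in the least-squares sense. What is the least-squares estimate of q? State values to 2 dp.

Sums needed: Σd^2·d^2 = 9234, Σd^2·d = 1144, Σd^2 = 150, Σd·d = 150, Σd = 22, Σ1 = 5.
Moment sums: Σd^2·f = -26428, Σd·f = -3260, Σf = -422.
MᵀM·[p, q, r]ᵀ = Mᵀf becomes [[9234, 1144, 150]; [1144, 150, 22]; [150, 22, 5]]·[p, q, r]ᵀ = [-26428, -3260, -422]ᵀ.
Row-reducing yields p = -66636/21991, q = 26204/21991, r = 27742/21991.

q = 1.19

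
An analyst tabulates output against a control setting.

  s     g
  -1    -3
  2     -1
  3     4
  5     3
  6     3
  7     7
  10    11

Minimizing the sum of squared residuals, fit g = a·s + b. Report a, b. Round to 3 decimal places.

Compute the Gram sums: Σs·s = 224, Σs = 32, Σ1 = 7.
Moment sums: Σs·g = 205, Σg = 24.
det = 224·7 − 32² = 544.
a = (205·7 − 32·24)/544 = 667/544; b = (224·24 − 32·205)/544 = -37/17.

a = 1.226, b = -2.176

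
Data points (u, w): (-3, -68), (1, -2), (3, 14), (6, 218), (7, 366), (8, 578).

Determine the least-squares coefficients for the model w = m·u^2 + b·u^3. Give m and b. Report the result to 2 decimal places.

XᵀX·[m, b]ᵀ = Xᵀw reads: 7956·m + 57352·b = 62286;  57352·m + 427908·b = 470774.
det = 7956·427908 − 57352² = 115184144.
m = (62286·427908 − 57352·470774)/115184144 = -43394095/14398018; b = (7956·470774 − 57352·62286)/115184144 = 21656409/14398018.

m = -3.01, b = 1.50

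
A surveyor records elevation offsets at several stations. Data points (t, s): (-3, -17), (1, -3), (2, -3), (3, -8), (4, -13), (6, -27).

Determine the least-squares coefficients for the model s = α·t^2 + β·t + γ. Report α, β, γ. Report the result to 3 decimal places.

α = -0.926, β = 1.602, γ = -3.724

From the data, Σt^2·t^2 = 1731, Σt^2·t = 289, Σt^2 = 75, Σt·t = 75, Σt = 13, Σ1 = 6.
Moment sums: Σt^2·s = -1420, Σt·s = -196, Σs = -71.
So XᵀX·[α, β, γ]ᵀ = Xᵀs: [[1731, 289, 75]; [289, 75, 13]; [75, 13, 6]]·[α, β, γ]ᵀ = [-1420, -196, -71]ᵀ.
Solving the 3×3 system (Gaussian elimination) gives α = -29407/31740, β = 737/460, γ = -29546/7935.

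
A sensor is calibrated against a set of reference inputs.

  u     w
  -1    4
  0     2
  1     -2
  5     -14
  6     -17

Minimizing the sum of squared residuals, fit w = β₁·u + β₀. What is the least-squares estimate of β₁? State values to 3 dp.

β₁ = -3.057

From the data, Σu·u = 63, Σu = 11, Σ1 = 5.
Moment sums: Σu·w = -178, Σw = -27.
So XᵀX·[β₁, β₀]ᵀ = Xᵀw: [[63, 11]; [11, 5]]·[β₁, β₀]ᵀ = [-178, -27]ᵀ.
det = 63·5 − 11² = 194.
β₁ = ((-178)·5 − 11·(-27))/194 = -593/194; β₀ = (63·(-27) − 11·(-178))/194 = 257/194.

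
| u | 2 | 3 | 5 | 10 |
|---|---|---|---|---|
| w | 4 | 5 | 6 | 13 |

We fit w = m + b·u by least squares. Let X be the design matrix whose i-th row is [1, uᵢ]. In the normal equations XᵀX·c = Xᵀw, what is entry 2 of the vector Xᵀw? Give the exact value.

Entry 2 ↔ basis u, so (Xᵀw)_{2} = Σᵢ (u)·wᵢ = (2)·(4) + (3)·(5) + (5)·(6) + (10)·(13) = 183.

183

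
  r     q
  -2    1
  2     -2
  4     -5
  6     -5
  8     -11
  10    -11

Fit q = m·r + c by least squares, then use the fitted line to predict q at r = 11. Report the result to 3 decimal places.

Entries of MᵀM: Σr·r = 224, Σr = 28, Σ1 = 6.
For Mᵀq: Σr·q = -254, Σq = -33.
Determinant 224·6 − 28² = 560.
m = ((-254)·6 − 28·(-33))/560 = -15/14; c = (224·(-33) − 28·(-254))/560 = -1/2.
At r = 11: q̂ = (-15/14)·(11) + (-1/2)·(1) = -86/7.

q̂ = -12.286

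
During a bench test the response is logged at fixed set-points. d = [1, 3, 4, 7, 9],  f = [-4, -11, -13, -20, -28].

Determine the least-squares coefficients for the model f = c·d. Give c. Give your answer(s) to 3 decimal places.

From the data, Σd·d = 156.
Right-hand side: Σd·f = -481.
So XᵀX·[c]ᵀ = Xᵀf: [[156]]·[c]ᵀ = [-481]ᵀ.
c = (-481)/156 = -3.08333.

c = -3.083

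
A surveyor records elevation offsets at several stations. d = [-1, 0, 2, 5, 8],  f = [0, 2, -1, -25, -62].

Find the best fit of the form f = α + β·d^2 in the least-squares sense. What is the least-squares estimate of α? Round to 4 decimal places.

α = 1.6595

The normal equations are: 5·α + 94·β = -86;  94·α + 4738·β = -4597.
Determinant 5·4738 − 94² = 14854.
α = ((-86)·4738 − 94·(-4597))/14854 = 12325/7427; β = (5·(-4597) − 94·(-86))/14854 = -14901/14854.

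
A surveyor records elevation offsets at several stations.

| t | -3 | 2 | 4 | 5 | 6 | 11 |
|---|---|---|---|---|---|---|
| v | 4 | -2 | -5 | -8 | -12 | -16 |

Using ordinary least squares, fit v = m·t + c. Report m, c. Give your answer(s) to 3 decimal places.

Sums needed: Σt·t = 211, Σt = 25, Σ1 = 6.
And Σt·v = -324, Σv = -39.
Normal equations: [[211, 25]; [25, 6]]·[m, c]ᵀ = [-324, -39]ᵀ.
Δ = 211·6 − 25² = 641.
m = ((-324)·6 − 25·(-39))/641 = -969/641; c = (211·(-39) − 25·(-324))/641 = -129/641.

m = -1.512, c = -0.201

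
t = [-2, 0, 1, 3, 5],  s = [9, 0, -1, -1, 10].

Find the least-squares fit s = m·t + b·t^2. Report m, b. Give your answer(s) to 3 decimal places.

m = -2.757, b = 0.935

Normal-equation sums: Σt·t = 39, Σt·t^2 = 145, Σt^2·t^2 = 723.
For Xᵀs: Σt·s = 28, Σt^2·s = 276.
Normal equations: [[39, 145]; [145, 723]]·[m, b]ᵀ = [28, 276]ᵀ.
Determinant 39·723 − 145² = 7172.
m = (28·723 − 145·276)/7172 = -4944/1793; b = (39·276 − 145·28)/7172 = 1676/1793.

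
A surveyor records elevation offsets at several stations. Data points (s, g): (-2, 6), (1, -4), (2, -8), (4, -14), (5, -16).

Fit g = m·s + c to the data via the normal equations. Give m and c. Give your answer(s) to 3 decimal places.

From the data, Σs·s = 50, Σs = 10, Σ1 = 5.
Moment sums: Σs·g = -168, Σg = -36.
So AᵀA·[m, c]ᵀ = Aᵀg: [[50, 10]; [10, 5]]·[m, c]ᵀ = [-168, -36]ᵀ.
Eliminating c: 5·(row 1) − 10·(row 2) gives 150·m = 5·(-168) − 10·(-36) = -480, so m = -16/5.
Then c = ((-36) − 10·(-16/5))/5 = -4/5.

m = -3.200, c = -0.800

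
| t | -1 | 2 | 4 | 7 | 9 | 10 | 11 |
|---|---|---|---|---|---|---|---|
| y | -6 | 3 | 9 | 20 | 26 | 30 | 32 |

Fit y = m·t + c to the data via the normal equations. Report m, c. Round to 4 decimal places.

Entries of XᵀX: Σt·t = 372, Σt = 42, Σ1 = 7.
Right-hand side: Σt·y = 1074, Σy = 114.
Normal equations: [[372, 42]; [42, 7]]·[m, c]ᵀ = [1074, 114]ᵀ.
Δ = 372·7 − 42² = 840.
m = (1074·7 − 42·114)/840 = 13/4; c = (372·114 − 42·1074)/840 = -45/14.

m = 3.2500, c = -3.2143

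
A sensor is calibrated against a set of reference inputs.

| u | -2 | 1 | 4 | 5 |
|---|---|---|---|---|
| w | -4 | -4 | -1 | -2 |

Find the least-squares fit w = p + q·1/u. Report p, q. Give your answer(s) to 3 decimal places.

Setting ∂/∂p … = 0 gives: 4·p + (19/20)·q = -11;  (19/20)·p + (541/400)·q = -53/20.
(Σ1 = 4, Σ1/u = 19/20, Σ1/u·1/u = 541/400, Σw = -11, Σ1/u·w = -53/20.)
det = 4·(541/400) − (19/20)² = 1803/400.
p = ((-11)·(541/400) − (19/20)·(-53/20))/(1803/400) = -1648/601; q = (4·(-53/20) − (19/20)·(-11))/(1803/400) = -20/601.

p = -2.742, q = -0.033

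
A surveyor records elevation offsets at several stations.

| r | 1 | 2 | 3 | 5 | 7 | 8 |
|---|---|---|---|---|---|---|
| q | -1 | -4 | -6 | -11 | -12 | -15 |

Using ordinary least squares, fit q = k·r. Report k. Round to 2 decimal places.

Sums needed: Σr·r = 152.
For Xᵀq: Σr·q = -286.
Normal equations: [[152]]·[k]ᵀ = [-286]ᵀ.
k = (-286)/152 = -1.88158.

k = -1.88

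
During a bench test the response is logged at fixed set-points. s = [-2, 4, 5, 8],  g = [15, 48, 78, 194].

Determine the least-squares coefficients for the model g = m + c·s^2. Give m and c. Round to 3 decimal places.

m = 2.040, c = 2.999

Forming MᵀM = [[4, 109]; [109, 4993]] and Mᵀg = [335, 15194]ᵀ gives MᵀM·[m, c]ᵀ = Mᵀg.
Eliminating c: 4993·(row 1) − 109·(row 2) gives 8091·m = 4993·335 − 109·15194 = 16509, so m = 5503/2697.
Then c = (15194 − 109·(5503/2697))/4993 = 8087/2697.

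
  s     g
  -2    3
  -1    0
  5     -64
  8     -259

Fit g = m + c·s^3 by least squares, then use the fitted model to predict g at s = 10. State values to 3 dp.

Normal-equation sums: Σ1 = 4, Σs^3 = 628, Σs^3·s^3 = 277834.
Moment sums: Σg = -320, Σs^3·g = -140632.
So AᵀA·[m, c]ᵀ = Aᵀg: [[4, 628]; [628, 277834]]·[m, c]ᵀ = [-320, -140632]ᵀ.
Eliminating c: 277834·(row 1) − 628·(row 2) gives 716952·m = 277834·(-320) − 628·(-140632) = -589984, so m = -73748/89619.
Then c = ((-140632) − 628·(-73748/89619))/277834 = -45196/89619.
At s = 10: ĝ = (-73748/89619)·(1) + (-45196/89619)·(1000) = -15089916/29873.

ĝ = -505.136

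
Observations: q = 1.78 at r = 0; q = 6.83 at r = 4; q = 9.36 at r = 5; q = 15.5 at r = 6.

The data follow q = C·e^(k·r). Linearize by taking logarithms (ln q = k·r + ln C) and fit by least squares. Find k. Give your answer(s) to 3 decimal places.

Linearized form: ln q = k·r + ln C. From the 4 transformed points,
Over the data: Σr = 15.0000, Σ(r)² = 77.0000, Σln q = 7.4752, Σr·ln q = 35.3126.
Normal system: [[77.0000, 15.0000]; [15.0000, 4]]·[k, ln C]ᵀ = [35.3126, 7.4752]ᵀ.
Δ = 77.0000·4 − (15.0000)² = 83.0000; k = (35.3126·4 − 15.0000·7.4752)/83.0000 = 0.35087, ln C = (77.0000·7.4752 − 15.0000·35.3126)/83.0000 = 0.55306.

k = 0.351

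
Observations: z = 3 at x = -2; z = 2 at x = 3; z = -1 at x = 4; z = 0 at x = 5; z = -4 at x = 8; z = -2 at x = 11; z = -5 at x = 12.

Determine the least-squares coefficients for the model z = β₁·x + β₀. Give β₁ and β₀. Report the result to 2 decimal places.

The normal system MᵀM·[β₁, β₀]ᵀ = Mᵀz is [[383, 41]; [41, 7]]·[β₁, β₀]ᵀ = [-118, -7]ᵀ.
Δ = 383·7 − 41² = 1000.
β₁ = ((-118)·7 − 41·(-7))/1000 = -539/1000; β₀ = (383·(-7) − 41·(-118))/1000 = 2157/1000.

β₁ = -0.54, β₀ = 2.16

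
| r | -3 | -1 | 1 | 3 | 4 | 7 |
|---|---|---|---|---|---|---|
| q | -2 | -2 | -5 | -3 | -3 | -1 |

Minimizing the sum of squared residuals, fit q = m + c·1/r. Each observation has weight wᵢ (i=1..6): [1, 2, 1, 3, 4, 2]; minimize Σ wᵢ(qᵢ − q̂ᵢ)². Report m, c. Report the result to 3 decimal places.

Normal-equation sums: Σwᵢ·1 = 13, Σwᵢ·1/r = 20/21, Σwᵢ·1/r·1/r = 6589/1764.
Moment sums: Σwᵢ·q = -34, Σwᵢ·1/r·q = -139/21.
Normal equations: [[13, 20/21]; [20/21, 6589/1764]]·[m, c]ᵀ = [-34, -139/21]ᵀ.
Eliminating c: (6589/1764)·(row 1) − (20/21)·(row 2) gives (28019/588)·m = (6589/1764)·(-34) − (20/21)·(-139/21) = -106453/882, so m = -212906/84057.
Then c = ((-139/21) − (20/21)·(-212906/84057))/(6589/1764) = -31556/28019.

m = -2.533, c = -1.126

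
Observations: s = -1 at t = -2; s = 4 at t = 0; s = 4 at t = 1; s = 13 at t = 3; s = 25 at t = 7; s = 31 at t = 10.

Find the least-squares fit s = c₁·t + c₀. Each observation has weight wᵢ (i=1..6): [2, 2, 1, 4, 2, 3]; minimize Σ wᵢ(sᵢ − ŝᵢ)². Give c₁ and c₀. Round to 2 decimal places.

Setting ∂/∂c₁ … = 0 gives: 443·c₁ + 53·c₀ = 1444;  53·c₁ + 14·c₀ = 205.
Eliminating c₀: 14·(row 1) − 53·(row 2) gives 3393·c₁ = 14·1444 − 53·205 = 9351, so c₁ = 1039/377.
Then c₀ = (205 − 53·(1039/377))/14 = 1587/377.

c₁ = 2.76, c₀ = 4.21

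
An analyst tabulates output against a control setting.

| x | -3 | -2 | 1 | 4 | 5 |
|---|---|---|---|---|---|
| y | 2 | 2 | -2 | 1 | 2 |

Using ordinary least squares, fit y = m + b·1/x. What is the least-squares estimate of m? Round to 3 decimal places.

m = 1.323

Compute the Gram sums: Σ1 = 5, Σ1/x = 37/60, Σ1/x·1/x = 5269/3600.
Right-hand side: Σy = 5, Σ1/x·y = -181/60.
MᵀM·[m, b]ᵀ = Mᵀy becomes [[5, 37/60]; [37/60, 5269/3600]]·[m, b]ᵀ = [5, -181/60]ᵀ.
Eliminating b: (5269/3600)·(row 1) − (37/60)·(row 2) gives (1561/225)·m = (5269/3600)·5 − (37/60)·(-181/60) = 5507/600, so m = 16521/12488.
Then b = ((-181/60) − (37/60)·(16521/12488))/(5269/3600) = -8175/3122.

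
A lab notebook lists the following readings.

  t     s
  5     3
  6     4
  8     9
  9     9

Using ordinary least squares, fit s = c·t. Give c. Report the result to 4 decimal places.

c = 0.9320

Sums needed: Σt·t = 206.
Right-hand side: Σt·s = 192.
Normal equations: [[206]]·[c]ᵀ = [192]ᵀ.
c = 192/206 = 0.932039.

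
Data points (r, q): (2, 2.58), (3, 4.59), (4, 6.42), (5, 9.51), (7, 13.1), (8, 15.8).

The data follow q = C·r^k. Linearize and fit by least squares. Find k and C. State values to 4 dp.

With ln qᵢ as the transformed response and ln rᵢ as the regressor:
AᵀA = [[14.3101, 8.8128]; [8.8128, 6]], rhs = [19.2792, 11.9161]ᵀ  (here Σln r = 8.8128, Σ(ln r)² = 14.3101, Σln q = 11.9161, Σln r·ln q = 19.2792).
Solving (det = 8.1947): k = 1.30093, ln C = 0.07519, so C = exp(0.07519) = 1.07809.

k = 1.3009, C = 1.0781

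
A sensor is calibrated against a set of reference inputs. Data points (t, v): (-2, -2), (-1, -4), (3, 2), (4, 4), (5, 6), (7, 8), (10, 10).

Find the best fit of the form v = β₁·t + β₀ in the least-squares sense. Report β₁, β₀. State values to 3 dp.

β₁ = 1.181, β₀ = -0.957

Normal-equation sums: Σt·t = 204, Σt = 26, Σ1 = 7.
Right-hand side: Σt·v = 216, Σv = 24.
Eliminating β₀: 7·(row 1) − 26·(row 2) gives 752·β₁ = 7·216 − 26·24 = 888, so β₁ = 111/94.
Then β₀ = (24 − 26·(111/94))/7 = -45/47.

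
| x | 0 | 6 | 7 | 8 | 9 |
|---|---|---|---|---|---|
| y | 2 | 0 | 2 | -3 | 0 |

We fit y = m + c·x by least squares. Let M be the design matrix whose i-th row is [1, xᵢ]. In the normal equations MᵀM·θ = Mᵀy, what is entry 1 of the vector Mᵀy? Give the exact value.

Entry 1 ↔ basis 1, so (Mᵀy)_{1} = Σᵢ yᵢ = (1)·(2) + (1)·(0) + (1)·(2) + (1)·(-3) + (1)·(0) = 1.

1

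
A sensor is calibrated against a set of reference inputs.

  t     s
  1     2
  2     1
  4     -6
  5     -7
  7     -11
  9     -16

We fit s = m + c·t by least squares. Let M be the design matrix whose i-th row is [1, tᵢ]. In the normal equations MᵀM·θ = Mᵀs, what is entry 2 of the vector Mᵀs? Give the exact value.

-276

Entry 2 ↔ basis t, so (Mᵀs)_{2} = Σᵢ (t)·sᵢ = (1)·(2) + (2)·(1) + (4)·(-6) + (5)·(-7) + (7)·(-11) + (9)·(-16) = -276.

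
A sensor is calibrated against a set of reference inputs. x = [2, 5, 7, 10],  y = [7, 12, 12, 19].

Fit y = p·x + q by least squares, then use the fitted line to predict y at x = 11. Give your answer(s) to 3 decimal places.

From the data, Σx·x = 178, Σx = 24, Σ1 = 4.
For Mᵀy: Σx·y = 348, Σy = 50.
Eliminating q: 4·(row 1) − 24·(row 2) gives 136·p = 4·348 − 24·50 = 192, so p = 24/17.
Then q = (50 − 24·(24/17))/4 = 137/34.
At x = 11: ŷ = (24/17)·(11) + (137/34)·(1) = 665/34.

ŷ = 19.559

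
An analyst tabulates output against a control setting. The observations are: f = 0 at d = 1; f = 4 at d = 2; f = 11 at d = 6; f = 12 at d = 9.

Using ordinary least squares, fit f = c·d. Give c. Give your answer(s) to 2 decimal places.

c = 1.49

The normal equations are: 122·c = 182.
(Σd·d = 122, Σd·f = 182.)
c = 182/122 = 1.4918.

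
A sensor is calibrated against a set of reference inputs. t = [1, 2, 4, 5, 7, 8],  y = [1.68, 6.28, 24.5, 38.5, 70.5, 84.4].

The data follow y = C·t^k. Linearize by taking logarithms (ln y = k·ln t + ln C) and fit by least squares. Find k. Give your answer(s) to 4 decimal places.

k = 1.9084

Taking logs, ln y = k·ln t + ln C, so regress ln y on ln t.
AᵀA = [[13.1032, 7.7142]; [7.7142, 6]], rhs = [29.0879, 17.8967]ᵀ  (here Σln t = 7.7142, Σ(ln t)² = 13.1032, Σln y = 17.8967, Σln t·ln y = 29.0879).
Slope k = (n·Σln t·ln y − Σln t·Σln y)/(n·Σ(ln t)² − (Σln t)²) = (6·29.0879 − 7.7142·17.8967)/19.1098 = 1.90836; ln C = (Σln y − k·Σln t)/n = 0.52919.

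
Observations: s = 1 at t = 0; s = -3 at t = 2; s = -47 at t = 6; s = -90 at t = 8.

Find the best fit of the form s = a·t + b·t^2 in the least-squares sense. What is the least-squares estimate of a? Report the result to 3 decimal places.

Setting ∂/∂a … = 0 gives: 104·a + 736·b = -1008;  736·a + 5408·b = -7464.
Δ = 104·5408 − 736² = 20736.
a = ((-1008)·5408 − 736·(-7464))/20736 = 55/27; b = (104·(-7464) − 736·(-1008))/20736 = -179/108.

a = 2.037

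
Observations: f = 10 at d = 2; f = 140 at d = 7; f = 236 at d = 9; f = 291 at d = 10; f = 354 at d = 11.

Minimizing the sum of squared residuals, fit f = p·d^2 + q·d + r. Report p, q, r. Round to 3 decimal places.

p = 3.033, q = -1.203, r = 0.227

Setting ∂/∂p … = 0 gives: 33619·p + 3411·q + 355·r = 97950;  3411·p + 355·q + 39·r = 9928;  355·p + 39·q + 5·r = 1031.
Solving the 3×3 system (Gaussian elimination) gives p = 28943/9542, q = -5741/4771, r = 2167/9542.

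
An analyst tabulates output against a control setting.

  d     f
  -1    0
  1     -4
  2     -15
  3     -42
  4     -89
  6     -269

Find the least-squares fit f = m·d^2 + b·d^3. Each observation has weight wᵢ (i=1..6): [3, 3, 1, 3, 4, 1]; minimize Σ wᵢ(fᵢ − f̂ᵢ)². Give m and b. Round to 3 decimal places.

m = -1.795, b = -0.946

Forming AᵀWA = [[2585, 12633]; [12633, 65297]] and AᵀWf = [-16586, -84422]ᵀ gives AᵀWA·[m, b]ᵀ = AᵀWf.
det = 2585·65297 − 12633² = 9200056.
m = ((-16586)·65297 − 12633·(-84422))/9200056 = -4128229/2300014; b = (2585·(-84422) − 12633·(-16586))/9200056 = -2174983/2300014.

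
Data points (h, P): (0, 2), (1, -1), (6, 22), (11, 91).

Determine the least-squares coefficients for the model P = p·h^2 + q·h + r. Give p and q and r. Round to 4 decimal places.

p = 0.9527, q = -2.3171, r = 1.2950

The normal system MᵀM·[p, q, r]ᵀ = MᵀP is [[15938, 1548, 158]; [1548, 158, 18]; [158, 18, 4]]·[p, q, r]ᵀ = [11802, 1132, 114]ᵀ.
Row-reducing yields p = 2196/2305, q = -5341/2305, r = 597/461.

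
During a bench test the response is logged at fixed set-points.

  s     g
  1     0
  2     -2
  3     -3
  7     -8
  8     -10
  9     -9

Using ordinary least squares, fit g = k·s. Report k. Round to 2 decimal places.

Setting ∂/∂k … = 0 gives: 208·k = -230.
(Σs·s = 208, Σs·g = -230.)
Hence k = -230 / 208 ≈ -1.10577.

k = -1.11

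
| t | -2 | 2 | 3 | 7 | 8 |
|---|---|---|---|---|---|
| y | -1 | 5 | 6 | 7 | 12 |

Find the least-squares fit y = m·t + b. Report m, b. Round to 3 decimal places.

m = 1.083, b = 1.902

Entries of XᵀX: Σt·t = 130, Σt = 18, Σ1 = 5.
For Xᵀy: Σt·y = 175, Σy = 29.
XᵀX·[m, b]ᵀ = Xᵀy becomes [[130, 18]; [18, 5]]·[m, b]ᵀ = [175, 29]ᵀ.
det = 130·5 − 18² = 326.
m = (175·5 − 18·29)/326 = 353/326; b = (130·29 − 18·175)/326 = 310/163.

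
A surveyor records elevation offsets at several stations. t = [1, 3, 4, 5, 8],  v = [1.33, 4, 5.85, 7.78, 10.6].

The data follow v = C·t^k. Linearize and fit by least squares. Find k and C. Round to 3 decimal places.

Taking logs, ln v = k·ln t + ln C, so regress ln v on ln t.
XᵀX = [[10.0431, 6.1738]; [6.1738, 5]], rhs = [12.1829, 7.8503]ᵀ  (here Σln t = 6.1738, Σ(ln t)² = 10.0431, Σln v = 7.8503, Σln t·ln v = 12.1829).
Δ = 10.0431·5 − (6.1738)² = 12.1000; k = (12.1829·5 − 6.1738·7.8503)/12.1000 = 1.02879, ln C = (10.0431·7.8503 − 6.1738·12.1829)/12.1000 = 0.29976, so C = exp(0.29976) = 1.34953.

k = 1.029, C = 1.350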